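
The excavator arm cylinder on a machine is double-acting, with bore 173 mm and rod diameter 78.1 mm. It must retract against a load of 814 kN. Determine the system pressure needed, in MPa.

P ≈ 43.5 MPa

Rod-side annular area A_ann = π/4 × (173² − 78.1²) = 18720 mm^2
Retraction: pressure acts on the annular area.
P = F / A = 814 kN / A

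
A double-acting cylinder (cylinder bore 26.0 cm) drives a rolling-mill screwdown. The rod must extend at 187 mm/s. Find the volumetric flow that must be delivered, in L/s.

Q ≈ 9.93 L/s

Cap-side area A_cap = π/4 × (26.0 cm)² = 530.9 cm^2
Q = A × v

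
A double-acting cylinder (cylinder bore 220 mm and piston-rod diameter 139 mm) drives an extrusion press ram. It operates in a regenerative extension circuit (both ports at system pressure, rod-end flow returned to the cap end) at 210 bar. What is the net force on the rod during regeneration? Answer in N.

F ≈ 3.19e5 N

With equal pressure on both faces, forces on the annular region cancel; the net push is pressure × rod cross-section.
Rod cross-section A_rod = π/4 × (139 mm)² = 15170 mm^2
F = P × A_rod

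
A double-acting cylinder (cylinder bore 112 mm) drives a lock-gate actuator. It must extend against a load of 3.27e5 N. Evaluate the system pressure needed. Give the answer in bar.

P ≈ 332 bar

Cap-side area A_cap = π/4 × (112 mm)² = 9852 mm^2
P = F / A = 3.27e5 N / A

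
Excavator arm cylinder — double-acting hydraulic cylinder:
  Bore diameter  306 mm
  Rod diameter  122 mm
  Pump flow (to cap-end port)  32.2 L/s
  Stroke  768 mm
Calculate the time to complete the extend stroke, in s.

Cap-side area A_cap = π/4 × (306 mm)² = 73540 mm^2
Swept volume V = A × L; t = V / Q = A·L / Q

t ≈ 1.75 s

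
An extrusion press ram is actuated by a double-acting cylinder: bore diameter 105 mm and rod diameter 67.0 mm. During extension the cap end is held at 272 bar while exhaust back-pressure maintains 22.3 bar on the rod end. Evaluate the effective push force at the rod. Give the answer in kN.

Cap-side area A_cap = π/4 × (105 mm)² = 8659 mm^2
Rod-side annular area A_ann = π/4 × (105² − 67.0²) = 5133 mm^2
Net thrust = P_cap·A_cap − P_rod·A_ann = 235.5 kN − 11.45 kN

F ≈ 224 kN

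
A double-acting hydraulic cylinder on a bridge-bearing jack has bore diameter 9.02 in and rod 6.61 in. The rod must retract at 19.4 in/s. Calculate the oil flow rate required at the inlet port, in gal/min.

Rod-side annular area A_ann = π/4 × (9.02² − 6.61²) = 29.58 in^2
Q = A × v

Q ≈ 149 gal/min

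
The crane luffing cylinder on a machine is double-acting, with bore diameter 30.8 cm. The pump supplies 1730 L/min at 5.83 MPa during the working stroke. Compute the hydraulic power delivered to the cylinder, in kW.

Hydraulic power = P × Q

W ≈ 168 kW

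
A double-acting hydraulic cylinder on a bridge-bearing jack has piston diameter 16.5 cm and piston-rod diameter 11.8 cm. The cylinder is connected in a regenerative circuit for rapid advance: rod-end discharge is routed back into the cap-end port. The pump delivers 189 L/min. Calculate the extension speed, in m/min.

v ≈ 17.3 m/min

In regeneration the rod-end outflow joins the pump flow into the cap end, so the net volume the pump must supply per unit advance equals the rod cross-section area.
Rod cross-section A_rod = π/4 × (11.8 cm)² = 109.4 cm^2
v = Q_pump / A_rod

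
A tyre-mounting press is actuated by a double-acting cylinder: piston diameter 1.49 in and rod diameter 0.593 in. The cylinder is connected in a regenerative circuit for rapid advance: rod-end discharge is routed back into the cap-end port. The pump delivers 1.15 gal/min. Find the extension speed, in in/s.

In regeneration the rod-end outflow joins the pump flow into the cap end, so the net volume the pump must supply per unit advance equals the rod cross-section area.
Rod cross-section A_rod = π/4 × (0.593 in)² = 0.2762 in^2
v = Q_pump / A_rod

v ≈ 16.0 in/s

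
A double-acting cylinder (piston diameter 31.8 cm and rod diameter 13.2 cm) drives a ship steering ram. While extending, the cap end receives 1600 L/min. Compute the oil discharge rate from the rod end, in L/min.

Cap-side area A_cap = π/4 × (31.8 cm)² = 794.2 cm^2
Rod-side annular area A_ann = π/4 × (31.8² − 13.2²) = 657.4 cm^2
Piston speed v = Q_in/A_cap; rod-end outflow Q_out = v × A_ann = Q_in × A_ann/A_cap.

Q_out ≈ 1320 L/min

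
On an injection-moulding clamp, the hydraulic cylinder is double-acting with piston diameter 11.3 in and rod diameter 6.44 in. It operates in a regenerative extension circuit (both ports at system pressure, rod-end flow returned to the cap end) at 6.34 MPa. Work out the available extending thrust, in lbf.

With equal pressure on both faces, forces on the annular region cancel; the net push is pressure × rod cross-section.
Rod cross-section A_rod = π/4 × (6.44 in)² = 32.57 in^2
F = P × A_rod

F ≈ 30000 lbf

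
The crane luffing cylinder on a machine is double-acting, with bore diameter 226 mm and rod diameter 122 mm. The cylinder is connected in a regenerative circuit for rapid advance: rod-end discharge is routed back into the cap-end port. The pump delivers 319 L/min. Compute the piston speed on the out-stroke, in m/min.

In regeneration the rod-end outflow joins the pump flow into the cap end, so the net volume the pump must supply per unit advance equals the rod cross-section area.
Rod cross-section A_rod = π/4 × (122 mm)² = 11690 mm^2
v = Q_pump / A_rod

v ≈ 27.3 m/min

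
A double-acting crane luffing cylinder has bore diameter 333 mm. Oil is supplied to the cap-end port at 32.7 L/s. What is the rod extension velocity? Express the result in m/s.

Cap-side area A_cap = π/4 × (333 mm)² = 87090 mm^2
v = Q / A

v ≈ 0.375 m/s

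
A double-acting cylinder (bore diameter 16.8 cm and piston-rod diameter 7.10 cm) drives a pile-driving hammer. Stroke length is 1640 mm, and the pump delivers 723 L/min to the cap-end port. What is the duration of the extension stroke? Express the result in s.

t ≈ 3.02 s

Cap-side area A_cap = π/4 × (16.8 cm)² = 221.7 cm^2
Swept volume V = A × L; t = V / Q = A·L / Q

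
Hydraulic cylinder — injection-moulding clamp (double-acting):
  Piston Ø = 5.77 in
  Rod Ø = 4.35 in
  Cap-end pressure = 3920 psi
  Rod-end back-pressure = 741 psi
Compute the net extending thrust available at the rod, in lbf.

F ≈ 94100 lbf

Cap-side area A_cap = π/4 × (5.77 in)² = 26.15 in^2
Rod-side annular area A_ann = π/4 × (5.77² − 4.35²) = 11.29 in^2
Net thrust = P_cap·A_cap − P_rod·A_ann = 1.025e5 lbf − 8363 lbf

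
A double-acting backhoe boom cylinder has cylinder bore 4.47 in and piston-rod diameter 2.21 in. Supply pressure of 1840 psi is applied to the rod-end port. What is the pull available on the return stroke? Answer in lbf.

F ≈ 21800 lbf

Rod-side annular area A_ann = π/4 × (4.47² − 2.21²) = 11.86 in^2
On retraction the pressure acts on the annular area (bore minus rod).
F = P × A_ann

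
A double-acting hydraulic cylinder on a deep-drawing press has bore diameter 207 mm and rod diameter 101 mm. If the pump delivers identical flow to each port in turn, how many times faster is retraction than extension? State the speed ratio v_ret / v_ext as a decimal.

Cap-side area A_cap = π/4 × (207 mm)² = 33650 mm^2
Rod-side annular area A_ann = π/4 × (207² − 101²) = 25640 mm^2
For equal Q, v ∝ 1/A, so v_ret/v_ext = A_cap/A_ann.

v_ret/v_ext ≈ 1.31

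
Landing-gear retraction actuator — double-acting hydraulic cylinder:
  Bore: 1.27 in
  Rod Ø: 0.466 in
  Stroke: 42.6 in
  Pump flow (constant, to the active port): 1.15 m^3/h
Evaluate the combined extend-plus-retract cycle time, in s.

Cap-side area A_cap = π/4 × (1.27 in)² = 1.267 in^2
Rod-side annular area A_ann = π/4 × (1.27² − 0.466²) = 1.096 in^2
t_ext = A_cap·L/Q = 2.768 s
t_ret = A_ann·L/Q = 2.396 s
t_cycle = t_ext + t_ret

t ≈ 5.16 s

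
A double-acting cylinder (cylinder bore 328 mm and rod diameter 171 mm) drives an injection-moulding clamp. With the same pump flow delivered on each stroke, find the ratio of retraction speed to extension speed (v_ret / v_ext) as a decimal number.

v_ret/v_ext ≈ 1.37

Cap-side area A_cap = π/4 × (328 mm)² = 84500 mm^2
Rod-side annular area A_ann = π/4 × (328² − 171²) = 61530 mm^2
For equal Q, v ∝ 1/A, so v_ret/v_ext = A_cap/A_ann.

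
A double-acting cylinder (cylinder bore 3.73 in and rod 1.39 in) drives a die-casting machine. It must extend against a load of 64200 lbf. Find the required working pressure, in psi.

Cap-side area A_cap = π/4 × (3.73 in)² = 10.93 in^2
P = F / A = 64200 lbf / A

P ≈ 5880 psi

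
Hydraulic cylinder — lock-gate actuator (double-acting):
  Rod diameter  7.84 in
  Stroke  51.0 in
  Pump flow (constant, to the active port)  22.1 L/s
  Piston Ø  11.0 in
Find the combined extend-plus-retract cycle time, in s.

Cap-side area A_cap = π/4 × (11.0 in)² = 95.03 in^2
Rod-side annular area A_ann = π/4 × (11.0² − 7.84²) = 46.76 in^2
t_ext = A_cap·L/Q = 3.594 s
t_ret = A_ann·L/Q = 1.768 s
t_cycle = t_ext + t_ret

t ≈ 5.36 s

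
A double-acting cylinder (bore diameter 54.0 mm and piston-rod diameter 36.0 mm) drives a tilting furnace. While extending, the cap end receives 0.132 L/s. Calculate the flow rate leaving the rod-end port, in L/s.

Cap-side area A_cap = π/4 × (54.0 mm)² = 2290 mm^2
Rod-side annular area A_ann = π/4 × (54.0² − 36.0²) = 1272 mm^2
Piston speed v = Q_in/A_cap; rod-end outflow Q_out = v × A_ann = Q_in × A_ann/A_cap.

Q_out ≈ 0.0733 L/s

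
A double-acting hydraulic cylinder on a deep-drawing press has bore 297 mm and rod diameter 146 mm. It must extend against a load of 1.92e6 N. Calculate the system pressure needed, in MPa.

Cap-side area A_cap = π/4 × (297 mm)² = 69280 mm^2
P = F / A = 1.92e6 N / A

P ≈ 27.7 MPa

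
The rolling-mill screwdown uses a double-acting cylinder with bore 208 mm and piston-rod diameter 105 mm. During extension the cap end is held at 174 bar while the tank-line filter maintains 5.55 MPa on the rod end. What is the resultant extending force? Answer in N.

F ≈ 4.51e5 N

Cap-side area A_cap = π/4 × (208 mm)² = 33980 mm^2
Rod-side annular area A_ann = π/4 × (208² − 105²) = 25320 mm^2
Net thrust = P_cap·A_cap − P_rod·A_ann = 5.912e5 N − 1.405e5 N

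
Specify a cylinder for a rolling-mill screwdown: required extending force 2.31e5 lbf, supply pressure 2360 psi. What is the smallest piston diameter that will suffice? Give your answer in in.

D ≈ 11.2 in

Extension force acts on the full piston face: F = P × (π/4)D².
D = √(4F / (πP)) = √(4 × 2.31e5 lbf / (π × 2360 psi))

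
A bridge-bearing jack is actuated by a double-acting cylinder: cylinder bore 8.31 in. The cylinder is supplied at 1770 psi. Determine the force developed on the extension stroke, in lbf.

Cap-side area A_cap = π/4 × (8.31 in)² = 54.24 in^2
F = P × A_cap = 1770 psi × A_cap

F ≈ 96000 lbf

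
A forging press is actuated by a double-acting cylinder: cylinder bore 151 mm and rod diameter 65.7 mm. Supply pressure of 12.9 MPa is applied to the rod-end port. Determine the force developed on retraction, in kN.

Rod-side annular area A_ann = π/4 × (151² − 65.7²) = 14520 mm^2
On retraction the pressure acts on the annular area (bore minus rod).
F = P × A_ann

F ≈ 187 kN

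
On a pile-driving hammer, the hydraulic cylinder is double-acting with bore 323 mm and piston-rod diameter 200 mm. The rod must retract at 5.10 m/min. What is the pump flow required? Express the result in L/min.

Q ≈ 258 L/min

Rod-side annular area A_ann = π/4 × (323² − 200²) = 50520 mm^2
Q = A × v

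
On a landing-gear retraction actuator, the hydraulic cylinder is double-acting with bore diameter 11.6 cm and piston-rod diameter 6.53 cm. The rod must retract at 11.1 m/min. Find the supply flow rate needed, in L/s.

Rod-side annular area A_ann = π/4 × (11.6² − 6.53²) = 72.19 cm^2
Q = A × v

Q ≈ 1.34 L/s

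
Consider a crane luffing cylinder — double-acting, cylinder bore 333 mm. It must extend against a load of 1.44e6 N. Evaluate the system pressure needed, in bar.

P ≈ 165 bar

Cap-side area A_cap = π/4 × (333 mm)² = 87090 mm^2
P = F / A = 1.44e6 N / A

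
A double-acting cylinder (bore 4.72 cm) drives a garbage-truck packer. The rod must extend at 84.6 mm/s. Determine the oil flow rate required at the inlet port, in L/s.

Cap-side area A_cap = π/4 × (4.72 cm)² = 17.50 cm^2
Q = A × v

Q ≈ 0.148 L/s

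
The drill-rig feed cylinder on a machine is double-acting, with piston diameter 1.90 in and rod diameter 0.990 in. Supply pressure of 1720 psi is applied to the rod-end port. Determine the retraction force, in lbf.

F ≈ 3550 lbf

Rod-side annular area A_ann = π/4 × (1.90² − 0.990²) = 2.066 in^2
On retraction the pressure acts on the annular area (bore minus rod).
F = P × A_ann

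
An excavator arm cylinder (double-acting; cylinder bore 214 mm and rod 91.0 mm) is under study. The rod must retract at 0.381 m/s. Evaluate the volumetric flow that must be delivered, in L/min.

Rod-side annular area A_ann = π/4 × (214² − 91.0²) = 29460 mm^2
Q = A × v

Q ≈ 674 L/min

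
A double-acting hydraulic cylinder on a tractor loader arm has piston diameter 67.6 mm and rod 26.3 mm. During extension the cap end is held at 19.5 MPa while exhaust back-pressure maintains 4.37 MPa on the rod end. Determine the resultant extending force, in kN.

Cap-side area A_cap = π/4 × (67.6 mm)² = 3589 mm^2
Rod-side annular area A_ann = π/4 × (67.6² − 26.3²) = 3046 mm^2
Net thrust = P_cap·A_cap − P_rod·A_ann = 69.99 kN − 13.31 kN

F ≈ 56.7 kN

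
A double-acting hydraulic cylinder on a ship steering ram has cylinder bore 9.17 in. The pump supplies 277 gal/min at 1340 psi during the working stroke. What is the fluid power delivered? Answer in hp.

W ≈ 217 hp

Hydraulic power = P × Q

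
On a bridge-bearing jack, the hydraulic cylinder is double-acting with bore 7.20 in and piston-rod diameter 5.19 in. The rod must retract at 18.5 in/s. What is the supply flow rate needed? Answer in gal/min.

Rod-side annular area A_ann = π/4 × (7.20² − 5.19²) = 19.56 in^2
Q = A × v

Q ≈ 94.0 gal/min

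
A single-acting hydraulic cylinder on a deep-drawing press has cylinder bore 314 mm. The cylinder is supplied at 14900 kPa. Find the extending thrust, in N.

Cap-side area A_cap = π/4 × (314 mm)² = 77440 mm^2
F = P × A_cap = 14900 kPa × A_cap

F ≈ 1.15e6 N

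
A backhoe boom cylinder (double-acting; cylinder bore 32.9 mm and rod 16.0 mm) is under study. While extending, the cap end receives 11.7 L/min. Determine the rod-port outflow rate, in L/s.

Cap-side area A_cap = π/4 × (32.9 mm)² = 850.1 mm^2
Rod-side annular area A_ann = π/4 × (32.9² − 16.0²) = 649.1 mm^2
Piston speed v = Q_in/A_cap; rod-end outflow Q_out = v × A_ann = Q_in × A_ann/A_cap.

Q_out ≈ 0.149 L/s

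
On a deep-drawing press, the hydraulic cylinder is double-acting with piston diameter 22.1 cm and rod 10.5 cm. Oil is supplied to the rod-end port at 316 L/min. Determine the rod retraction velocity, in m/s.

Rod-side annular area A_ann = π/4 × (22.1² − 10.5²) = 297.0 cm^2
Flow into the rod-end port fills the annular volume.
v = Q / A

v ≈ 0.177 m/s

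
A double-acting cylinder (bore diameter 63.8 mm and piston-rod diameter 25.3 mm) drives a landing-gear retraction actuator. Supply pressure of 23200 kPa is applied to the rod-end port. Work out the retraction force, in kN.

Rod-side annular area A_ann = π/4 × (63.8² − 25.3²) = 2694 mm^2
On retraction the pressure acts on the annular area (bore minus rod).
F = P × A_ann

F ≈ 62.5 kN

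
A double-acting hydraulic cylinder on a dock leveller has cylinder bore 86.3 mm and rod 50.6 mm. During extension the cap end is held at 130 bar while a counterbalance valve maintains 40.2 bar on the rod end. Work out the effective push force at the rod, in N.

Cap-side area A_cap = π/4 × (86.3 mm)² = 5849 mm^2
Rod-side annular area A_ann = π/4 × (86.3² − 50.6²) = 3839 mm^2
Net thrust = P_cap·A_cap − P_rod·A_ann = 76040 N − 15430 N

F ≈ 60600 N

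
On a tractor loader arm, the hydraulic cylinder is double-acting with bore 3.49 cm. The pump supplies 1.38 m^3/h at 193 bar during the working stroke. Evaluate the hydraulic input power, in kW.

W ≈ 7.40 kW

Hydraulic power = P × Q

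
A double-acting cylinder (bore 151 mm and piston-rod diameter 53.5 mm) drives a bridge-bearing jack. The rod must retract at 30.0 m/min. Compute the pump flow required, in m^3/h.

Rod-side annular area A_ann = π/4 × (151² − 53.5²) = 15660 mm^2
Q = A × v

Q ≈ 28.2 m^3/h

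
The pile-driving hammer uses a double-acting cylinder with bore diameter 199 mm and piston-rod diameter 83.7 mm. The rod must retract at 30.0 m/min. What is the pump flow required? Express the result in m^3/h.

Q ≈ 46.1 m^3/h

Rod-side annular area A_ann = π/4 × (199² − 83.7²) = 25600 mm^2
Q = A × v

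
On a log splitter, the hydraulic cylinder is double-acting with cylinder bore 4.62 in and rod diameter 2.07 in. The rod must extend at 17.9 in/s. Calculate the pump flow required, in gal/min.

Cap-side area A_cap = π/4 × (4.62 in)² = 16.76 in^2
Q = A × v

Q ≈ 77.9 gal/min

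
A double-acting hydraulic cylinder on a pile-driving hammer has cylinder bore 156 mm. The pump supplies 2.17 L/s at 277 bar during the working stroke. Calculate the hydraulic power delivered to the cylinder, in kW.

Hydraulic power = P × Q

W ≈ 60.1 kW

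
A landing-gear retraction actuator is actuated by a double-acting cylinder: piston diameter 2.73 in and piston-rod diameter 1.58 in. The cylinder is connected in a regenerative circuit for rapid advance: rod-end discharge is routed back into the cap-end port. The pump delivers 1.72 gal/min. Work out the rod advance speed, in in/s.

In regeneration the rod-end outflow joins the pump flow into the cap end, so the net volume the pump must supply per unit advance equals the rod cross-section area.
Rod cross-section A_rod = π/4 × (1.58 in)² = 1.961 in^2
v = Q_pump / A_rod

v ≈ 3.38 in/s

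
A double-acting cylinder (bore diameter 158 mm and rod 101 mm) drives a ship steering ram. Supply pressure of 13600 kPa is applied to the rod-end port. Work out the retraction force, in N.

Rod-side annular area A_ann = π/4 × (158² − 101²) = 11590 mm^2
On retraction the pressure acts on the annular area (bore minus rod).
F = P × A_ann

F ≈ 1.58e5 N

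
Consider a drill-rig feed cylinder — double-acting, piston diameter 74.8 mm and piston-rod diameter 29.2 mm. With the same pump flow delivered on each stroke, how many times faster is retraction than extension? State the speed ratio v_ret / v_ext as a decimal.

v_ret/v_ext ≈ 1.18

Cap-side area A_cap = π/4 × (74.8 mm)² = 4394 mm^2
Rod-side annular area A_ann = π/4 × (74.8² − 29.2²) = 3725 mm^2
For equal Q, v ∝ 1/A, so v_ret/v_ext = A_cap/A_ann.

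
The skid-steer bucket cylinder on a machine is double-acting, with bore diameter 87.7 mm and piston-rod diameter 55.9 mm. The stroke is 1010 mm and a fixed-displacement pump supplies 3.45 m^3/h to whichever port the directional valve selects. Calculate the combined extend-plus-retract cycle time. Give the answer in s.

Cap-side area A_cap = π/4 × (87.7 mm)² = 6041 mm^2
Rod-side annular area A_ann = π/4 × (87.7² − 55.9²) = 3587 mm^2
t_ext = A_cap·L/Q = 6.366 s
t_ret = A_ann·L/Q = 3.780 s
t_cycle = t_ext + t_ret

t ≈ 10.1 s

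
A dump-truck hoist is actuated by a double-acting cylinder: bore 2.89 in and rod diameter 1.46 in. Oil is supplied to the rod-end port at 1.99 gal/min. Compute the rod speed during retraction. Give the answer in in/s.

Rod-side annular area A_ann = π/4 × (2.89² − 1.46²) = 4.886 in^2
Flow into the rod-end port fills the annular volume.
v = Q / A

v ≈ 1.57 in/s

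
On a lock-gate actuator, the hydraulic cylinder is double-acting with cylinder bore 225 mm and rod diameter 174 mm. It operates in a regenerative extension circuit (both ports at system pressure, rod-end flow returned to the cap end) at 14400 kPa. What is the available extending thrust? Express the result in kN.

With equal pressure on both faces, forces on the annular region cancel; the net push is pressure × rod cross-section.
Rod cross-section A_rod = π/4 × (174 mm)² = 23780 mm^2
F = P × A_rod

F ≈ 342 kN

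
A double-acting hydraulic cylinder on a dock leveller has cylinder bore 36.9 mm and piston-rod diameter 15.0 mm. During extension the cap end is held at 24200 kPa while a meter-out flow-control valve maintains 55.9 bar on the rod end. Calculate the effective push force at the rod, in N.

Cap-side area A_cap = π/4 × (36.9 mm)² = 1069 mm^2
Rod-side annular area A_ann = π/4 × (36.9² − 15.0²) = 892.7 mm^2
Net thrust = P_cap·A_cap − P_rod·A_ann = 25880 N − 4990 N

F ≈ 20900 N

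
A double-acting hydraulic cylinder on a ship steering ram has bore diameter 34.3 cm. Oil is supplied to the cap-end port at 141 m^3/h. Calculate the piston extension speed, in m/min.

v ≈ 25.4 m/min

Cap-side area A_cap = π/4 × (34.3 cm)² = 924.0 cm^2
v = Q / A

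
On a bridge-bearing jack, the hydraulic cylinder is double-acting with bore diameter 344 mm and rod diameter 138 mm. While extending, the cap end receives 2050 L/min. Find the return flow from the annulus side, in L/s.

Cap-side area A_cap = π/4 × (344 mm)² = 92940 mm^2
Rod-side annular area A_ann = π/4 × (344² − 138²) = 77980 mm^2
Piston speed v = Q_in/A_cap; rod-end outflow Q_out = v × A_ann = Q_in × A_ann/A_cap.

Q_out ≈ 28.7 L/s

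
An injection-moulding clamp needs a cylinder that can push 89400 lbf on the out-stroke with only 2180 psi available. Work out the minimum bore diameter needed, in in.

Extension force acts on the full piston face: F = P × (π/4)D².
D = √(4F / (πP)) = √(4 × 89400 lbf / (π × 2180 psi))

D ≈ 7.23 in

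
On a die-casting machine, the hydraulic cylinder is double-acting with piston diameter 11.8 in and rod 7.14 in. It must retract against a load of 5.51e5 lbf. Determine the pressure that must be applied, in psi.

Rod-side annular area A_ann = π/4 × (11.8² − 7.14²) = 69.32 in^2
Retraction: pressure acts on the annular area.
P = F / A = 5.51e5 lbf / A

P ≈ 7950 psi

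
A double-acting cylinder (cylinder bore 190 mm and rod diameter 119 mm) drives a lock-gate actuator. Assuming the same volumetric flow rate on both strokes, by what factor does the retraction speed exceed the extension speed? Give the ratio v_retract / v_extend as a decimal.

v_ret/v_ext ≈ 1.65

Cap-side area A_cap = π/4 × (190 mm)² = 28350 mm^2
Rod-side annular area A_ann = π/4 × (190² − 119²) = 17230 mm^2
For equal Q, v ∝ 1/A, so v_ret/v_ext = A_cap/A_ann.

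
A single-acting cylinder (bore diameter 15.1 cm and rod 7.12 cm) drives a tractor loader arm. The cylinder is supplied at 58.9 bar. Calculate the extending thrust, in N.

F ≈ 1.05e5 N

Cap-side area A_cap = π/4 × (15.1 cm)² = 179.1 cm^2
F = P × A_cap = 58.9 bar × A_cap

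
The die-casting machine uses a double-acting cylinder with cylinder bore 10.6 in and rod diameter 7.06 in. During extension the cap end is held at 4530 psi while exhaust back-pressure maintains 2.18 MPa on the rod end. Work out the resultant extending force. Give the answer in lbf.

F ≈ 3.84e5 lbf

Cap-side area A_cap = π/4 × (10.6 in)² = 88.25 in^2
Rod-side annular area A_ann = π/4 × (10.6² − 7.06²) = 49.10 in^2
Net thrust = P_cap·A_cap − P_rod·A_ann = 3.998e5 lbf − 15520 lbf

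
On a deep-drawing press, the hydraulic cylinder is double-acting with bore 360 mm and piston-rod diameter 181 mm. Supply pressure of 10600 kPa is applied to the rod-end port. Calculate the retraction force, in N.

Rod-side annular area A_ann = π/4 × (360² − 181²) = 76060 mm^2
On retraction the pressure acts on the annular area (bore minus rod).
F = P × A_ann

F ≈ 8.06e5 N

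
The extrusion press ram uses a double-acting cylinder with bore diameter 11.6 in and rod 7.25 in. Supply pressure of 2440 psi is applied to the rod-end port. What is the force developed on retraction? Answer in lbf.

Rod-side annular area A_ann = π/4 × (11.6² − 7.25²) = 64.40 in^2
On retraction the pressure acts on the annular area (bore minus rod).
F = P × A_ann

F ≈ 1.57e5 lbf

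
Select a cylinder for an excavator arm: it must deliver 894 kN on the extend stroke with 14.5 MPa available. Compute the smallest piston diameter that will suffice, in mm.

D ≈ 280 mm

Extension force acts on the full piston face: F = P × (π/4)D².
D = √(4F / (πP)) = √(4 × 894 kN / (π × 14.5 MPa))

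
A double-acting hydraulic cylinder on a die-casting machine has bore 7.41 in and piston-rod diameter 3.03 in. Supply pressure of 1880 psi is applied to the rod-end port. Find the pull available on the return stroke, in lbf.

Rod-side annular area A_ann = π/4 × (7.41² − 3.03²) = 35.91 in^2
On retraction the pressure acts on the annular area (bore minus rod).
F = P × A_ann

F ≈ 67500 lbf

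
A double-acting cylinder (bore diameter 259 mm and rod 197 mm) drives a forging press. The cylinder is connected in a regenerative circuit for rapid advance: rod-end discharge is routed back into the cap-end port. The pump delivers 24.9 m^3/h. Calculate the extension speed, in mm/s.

v ≈ 227 mm/s

In regeneration the rod-end outflow joins the pump flow into the cap end, so the net volume the pump must supply per unit advance equals the rod cross-section area.
Rod cross-section A_rod = π/4 × (197 mm)² = 30480 mm^2
v = Q_pump / A_rod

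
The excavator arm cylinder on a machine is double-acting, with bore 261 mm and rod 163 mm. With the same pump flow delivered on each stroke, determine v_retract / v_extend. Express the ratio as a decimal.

v_ret/v_ext ≈ 1.64

Cap-side area A_cap = π/4 × (261 mm)² = 53500 mm^2
Rod-side annular area A_ann = π/4 × (261² − 163²) = 32630 mm^2
For equal Q, v ∝ 1/A, so v_ret/v_ext = A_cap/A_ann.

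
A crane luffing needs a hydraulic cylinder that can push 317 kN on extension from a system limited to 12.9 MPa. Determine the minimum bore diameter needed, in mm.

Extension force acts on the full piston face: F = P × (π/4)D².
D = √(4F / (πP)) = √(4 × 317 kN / (π × 12.9 MPa))

D ≈ 177 mm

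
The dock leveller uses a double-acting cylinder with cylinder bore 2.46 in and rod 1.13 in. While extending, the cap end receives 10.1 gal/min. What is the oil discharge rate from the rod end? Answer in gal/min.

Cap-side area A_cap = π/4 × (2.46 in)² = 4.753 in^2
Rod-side annular area A_ann = π/4 × (2.46² − 1.13²) = 3.750 in^2
Piston speed v = Q_in/A_cap; rod-end outflow Q_out = v × A_ann = Q_in × A_ann/A_cap.

Q_out ≈ 7.97 gal/min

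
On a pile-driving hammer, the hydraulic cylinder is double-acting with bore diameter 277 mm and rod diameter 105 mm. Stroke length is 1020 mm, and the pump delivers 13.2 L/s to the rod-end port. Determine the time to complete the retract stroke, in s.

Rod-side annular area A_ann = π/4 × (277² − 105²) = 51600 mm^2
Swept volume V = A × L; t = V / Q = A·L / Q

t ≈ 3.99 s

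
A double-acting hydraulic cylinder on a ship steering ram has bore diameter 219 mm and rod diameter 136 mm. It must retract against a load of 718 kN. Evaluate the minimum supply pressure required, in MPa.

P ≈ 31.0 MPa

Rod-side annular area A_ann = π/4 × (219² − 136²) = 23140 mm^2
Retraction: pressure acts on the annular area.
P = F / A = 718 kN / A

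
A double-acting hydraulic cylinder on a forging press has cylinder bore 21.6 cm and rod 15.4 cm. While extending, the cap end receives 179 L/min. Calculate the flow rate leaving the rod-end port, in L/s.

Q_out ≈ 1.47 L/s

Cap-side area A_cap = π/4 × (21.6 cm)² = 366.4 cm^2
Rod-side annular area A_ann = π/4 × (21.6² − 15.4²) = 180.2 cm^2
Piston speed v = Q_in/A_cap; rod-end outflow Q_out = v × A_ann = Q_in × A_ann/A_cap.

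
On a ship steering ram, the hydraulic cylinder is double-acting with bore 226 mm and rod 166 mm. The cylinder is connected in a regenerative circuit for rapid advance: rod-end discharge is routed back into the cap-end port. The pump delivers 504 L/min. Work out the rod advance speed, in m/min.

v ≈ 23.3 m/min

In regeneration the rod-end outflow joins the pump flow into the cap end, so the net volume the pump must supply per unit advance equals the rod cross-section area.
Rod cross-section A_rod = π/4 × (166 mm)² = 21640 mm^2
v = Q_pump / A_rod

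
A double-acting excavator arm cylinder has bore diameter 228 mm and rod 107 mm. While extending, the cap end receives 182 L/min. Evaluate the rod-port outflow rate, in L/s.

Q_out ≈ 2.37 L/s

Cap-side area A_cap = π/4 × (228 mm)² = 40830 mm^2
Rod-side annular area A_ann = π/4 × (228² − 107²) = 31840 mm^2
Piston speed v = Q_in/A_cap; rod-end outflow Q_out = v × A_ann = Q_in × A_ann/A_cap.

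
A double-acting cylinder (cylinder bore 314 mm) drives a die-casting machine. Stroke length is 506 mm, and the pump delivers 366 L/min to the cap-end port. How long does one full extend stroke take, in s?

t ≈ 6.42 s

Cap-side area A_cap = π/4 × (314 mm)² = 77440 mm^2
Swept volume V = A × L; t = V / Q = A·L / Q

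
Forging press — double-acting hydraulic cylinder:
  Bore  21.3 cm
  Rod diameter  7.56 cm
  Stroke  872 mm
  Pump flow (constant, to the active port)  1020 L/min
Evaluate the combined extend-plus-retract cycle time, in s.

t ≈ 3.43 s

Cap-side area A_cap = π/4 × (21.3 cm)² = 356.3 cm^2
Rod-side annular area A_ann = π/4 × (21.3² − 7.56²) = 311.4 cm^2
t_ext = A_cap·L/Q = 1.828 s
t_ret = A_ann·L/Q = 1.597 s
t_cycle = t_ext + t_ret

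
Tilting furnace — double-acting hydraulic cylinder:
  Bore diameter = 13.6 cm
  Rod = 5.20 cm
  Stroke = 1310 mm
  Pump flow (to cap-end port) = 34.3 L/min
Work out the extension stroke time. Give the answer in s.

Cap-side area A_cap = π/4 × (13.6 cm)² = 145.3 cm^2
Swept volume V = A × L; t = V / Q = A·L / Q

t ≈ 33.3 s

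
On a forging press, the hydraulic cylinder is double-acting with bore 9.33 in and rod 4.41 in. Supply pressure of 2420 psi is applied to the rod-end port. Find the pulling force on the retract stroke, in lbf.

Rod-side annular area A_ann = π/4 × (9.33² − 4.41²) = 53.09 in^2
On retraction the pressure acts on the annular area (bore minus rod).
F = P × A_ann

F ≈ 1.28e5 lbf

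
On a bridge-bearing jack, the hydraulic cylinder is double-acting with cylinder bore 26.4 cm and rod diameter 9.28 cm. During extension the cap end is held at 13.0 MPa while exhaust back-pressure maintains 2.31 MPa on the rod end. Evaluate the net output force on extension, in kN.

Cap-side area A_cap = π/4 × (26.4 cm)² = 547.4 cm^2
Rod-side annular area A_ann = π/4 × (26.4² − 9.28²) = 479.8 cm^2
Net thrust = P_cap·A_cap − P_rod·A_ann = 711.6 kN − 110.8 kN

F ≈ 601 kN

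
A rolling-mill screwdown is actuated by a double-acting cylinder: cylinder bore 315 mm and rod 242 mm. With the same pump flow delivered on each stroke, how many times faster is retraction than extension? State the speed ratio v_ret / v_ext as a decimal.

Cap-side area A_cap = π/4 × (315 mm)² = 77930 mm^2
Rod-side annular area A_ann = π/4 × (315² − 242²) = 31940 mm^2
For equal Q, v ∝ 1/A, so v_ret/v_ext = A_cap/A_ann.

v_ret/v_ext ≈ 2.44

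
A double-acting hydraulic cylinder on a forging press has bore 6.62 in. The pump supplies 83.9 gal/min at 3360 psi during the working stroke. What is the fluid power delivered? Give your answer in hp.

W ≈ 164 hp

Hydraulic power = P × Q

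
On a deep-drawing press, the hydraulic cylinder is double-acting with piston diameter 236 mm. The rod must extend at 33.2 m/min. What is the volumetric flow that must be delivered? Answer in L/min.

Q ≈ 1450 L/min

Cap-side area A_cap = π/4 × (236 mm)² = 43740 mm^2
Q = A × v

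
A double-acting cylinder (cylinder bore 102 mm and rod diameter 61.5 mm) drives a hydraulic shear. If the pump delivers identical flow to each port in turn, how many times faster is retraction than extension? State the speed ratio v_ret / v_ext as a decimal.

v_ret/v_ext ≈ 1.57

Cap-side area A_cap = π/4 × (102 mm)² = 8171 mm^2
Rod-side annular area A_ann = π/4 × (102² − 61.5²) = 5201 mm^2
For equal Q, v ∝ 1/A, so v_ret/v_ext = A_cap/A_ann.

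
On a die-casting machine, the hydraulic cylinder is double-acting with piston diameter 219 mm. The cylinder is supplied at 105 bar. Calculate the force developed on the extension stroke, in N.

Cap-side area A_cap = π/4 × (219 mm)² = 37670 mm^2
F = P × A_cap = 105 bar × A_cap

F ≈ 3.96e5 N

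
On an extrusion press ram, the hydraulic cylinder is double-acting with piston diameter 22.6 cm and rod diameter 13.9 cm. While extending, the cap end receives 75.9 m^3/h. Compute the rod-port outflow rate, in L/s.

Cap-side area A_cap = π/4 × (22.6 cm)² = 401.1 cm^2
Rod-side annular area A_ann = π/4 × (22.6² − 13.9²) = 249.4 cm^2
Piston speed v = Q_in/A_cap; rod-end outflow Q_out = v × A_ann = Q_in × A_ann/A_cap.

Q_out ≈ 13.1 L/s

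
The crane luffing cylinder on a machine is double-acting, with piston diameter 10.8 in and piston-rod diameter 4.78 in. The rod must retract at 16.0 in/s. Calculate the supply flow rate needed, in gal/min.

Q ≈ 306 gal/min

Rod-side annular area A_ann = π/4 × (10.8² − 4.78²) = 73.66 in^2
Q = A × v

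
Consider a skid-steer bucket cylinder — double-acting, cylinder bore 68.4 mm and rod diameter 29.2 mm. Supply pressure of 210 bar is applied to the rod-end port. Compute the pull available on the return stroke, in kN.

Rod-side annular area A_ann = π/4 × (68.4² − 29.2²) = 3005 mm^2
On retraction the pressure acts on the annular area (bore minus rod).
F = P × A_ann

F ≈ 63.1 kN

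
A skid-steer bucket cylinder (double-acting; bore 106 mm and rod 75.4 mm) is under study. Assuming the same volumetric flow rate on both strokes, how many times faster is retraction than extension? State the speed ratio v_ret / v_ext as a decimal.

v_ret/v_ext ≈ 2.02

Cap-side area A_cap = π/4 × (106 mm)² = 8825 mm^2
Rod-side annular area A_ann = π/4 × (106² − 75.4²) = 4360 mm^2
For equal Q, v ∝ 1/A, so v_ret/v_ext = A_cap/A_ann.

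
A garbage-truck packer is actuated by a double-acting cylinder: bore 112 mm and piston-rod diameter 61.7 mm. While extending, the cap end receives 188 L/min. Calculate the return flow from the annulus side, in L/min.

Cap-side area A_cap = π/4 × (112 mm)² = 9852 mm^2
Rod-side annular area A_ann = π/4 × (112² − 61.7²) = 6862 mm^2
Piston speed v = Q_in/A_cap; rod-end outflow Q_out = v × A_ann = Q_in × A_ann/A_cap.

Q_out ≈ 131 L/min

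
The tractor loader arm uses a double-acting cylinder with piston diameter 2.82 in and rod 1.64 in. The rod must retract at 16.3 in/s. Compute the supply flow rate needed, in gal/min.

Rod-side annular area A_ann = π/4 × (2.82² − 1.64²) = 4.133 in^2
Q = A × v

Q ≈ 17.5 gal/min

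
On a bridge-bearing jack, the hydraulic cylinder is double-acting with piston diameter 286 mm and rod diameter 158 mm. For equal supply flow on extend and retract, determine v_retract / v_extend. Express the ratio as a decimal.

Cap-side area A_cap = π/4 × (286 mm)² = 64240 mm^2
Rod-side annular area A_ann = π/4 × (286² − 158²) = 44640 mm^2
For equal Q, v ∝ 1/A, so v_ret/v_ext = A_cap/A_ann.

v_ret/v_ext ≈ 1.44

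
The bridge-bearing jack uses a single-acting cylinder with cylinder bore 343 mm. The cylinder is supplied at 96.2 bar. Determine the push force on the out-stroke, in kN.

Cap-side area A_cap = π/4 × (343 mm)² = 92400 mm^2
F = P × A_cap = 96.2 bar × A_cap

F ≈ 889 kN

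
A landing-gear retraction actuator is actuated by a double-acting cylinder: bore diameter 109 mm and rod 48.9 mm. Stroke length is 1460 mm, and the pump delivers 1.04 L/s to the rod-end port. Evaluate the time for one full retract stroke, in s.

t ≈ 10.5 s

Rod-side annular area A_ann = π/4 × (109² − 48.9²) = 7453 mm^2
Swept volume V = A × L; t = V / Q = A·L / Q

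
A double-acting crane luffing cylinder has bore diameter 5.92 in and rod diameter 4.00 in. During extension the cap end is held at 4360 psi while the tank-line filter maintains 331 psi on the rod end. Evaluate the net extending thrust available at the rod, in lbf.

F ≈ 1.15e5 lbf

Cap-side area A_cap = π/4 × (5.92 in)² = 27.53 in^2
Rod-side annular area A_ann = π/4 × (5.92² − 4.00²) = 14.96 in^2
Net thrust = P_cap·A_cap − P_rod·A_ann = 1.200e5 lbf − 4951 lbf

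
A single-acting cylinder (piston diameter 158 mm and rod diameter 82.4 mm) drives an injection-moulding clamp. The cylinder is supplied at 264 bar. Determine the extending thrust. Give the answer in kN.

F ≈ 518 kN

Cap-side area A_cap = π/4 × (158 mm)² = 19610 mm^2
F = P × A_cap = 264 bar × A_cap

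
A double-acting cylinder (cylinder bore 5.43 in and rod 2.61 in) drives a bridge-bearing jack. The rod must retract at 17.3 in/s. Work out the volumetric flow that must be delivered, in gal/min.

Rod-side annular area A_ann = π/4 × (5.43² − 2.61²) = 17.81 in^2
Q = A × v

Q ≈ 80.0 gal/min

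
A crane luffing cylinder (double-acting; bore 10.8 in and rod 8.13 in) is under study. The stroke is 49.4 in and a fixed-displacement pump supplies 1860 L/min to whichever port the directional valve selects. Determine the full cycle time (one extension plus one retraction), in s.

t ≈ 3.43 s

Cap-side area A_cap = π/4 × (10.8 in)² = 91.61 in^2
Rod-side annular area A_ann = π/4 × (10.8² − 8.13²) = 39.70 in^2
t_ext = A_cap·L/Q = 2.392 s
t_ret = A_ann·L/Q = 1.037 s
t_cycle = t_ext + t_ret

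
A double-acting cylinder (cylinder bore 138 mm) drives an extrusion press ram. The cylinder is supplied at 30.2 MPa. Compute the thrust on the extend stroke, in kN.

Cap-side area A_cap = π/4 × (138 mm)² = 14960 mm^2
F = P × A_cap = 30.2 MPa × A_cap

F ≈ 452 kN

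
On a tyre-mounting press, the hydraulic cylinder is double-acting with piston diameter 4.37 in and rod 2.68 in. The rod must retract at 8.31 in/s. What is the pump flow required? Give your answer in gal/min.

Q ≈ 20.2 gal/min

Rod-side annular area A_ann = π/4 × (4.37² − 2.68²) = 9.358 in^2
Q = A × v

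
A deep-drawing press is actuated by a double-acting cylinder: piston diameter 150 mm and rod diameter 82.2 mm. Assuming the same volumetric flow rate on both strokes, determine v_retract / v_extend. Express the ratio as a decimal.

Cap-side area A_cap = π/4 × (150 mm)² = 17670 mm^2
Rod-side annular area A_ann = π/4 × (150² − 82.2²) = 12360 mm^2
For equal Q, v ∝ 1/A, so v_ret/v_ext = A_cap/A_ann.

v_ret/v_ext ≈ 1.43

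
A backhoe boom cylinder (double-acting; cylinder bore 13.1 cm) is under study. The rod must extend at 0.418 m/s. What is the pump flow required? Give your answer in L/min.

Cap-side area A_cap = π/4 × (13.1 cm)² = 134.8 cm^2
Q = A × v

Q ≈ 338 L/min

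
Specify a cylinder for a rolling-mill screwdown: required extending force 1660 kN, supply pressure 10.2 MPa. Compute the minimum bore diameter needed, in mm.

Extension force acts on the full piston face: F = P × (π/4)D².
D = √(4F / (πP)) = √(4 × 1660 kN / (π × 10.2 MPa))

D ≈ 455 mm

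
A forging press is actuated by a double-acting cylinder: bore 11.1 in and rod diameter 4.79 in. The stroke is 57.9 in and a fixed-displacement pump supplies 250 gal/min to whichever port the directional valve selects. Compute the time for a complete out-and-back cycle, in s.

Cap-side area A_cap = π/4 × (11.1 in)² = 96.77 in^2
Rod-side annular area A_ann = π/4 × (11.1² − 4.79²) = 78.75 in^2
t_ext = A_cap·L/Q = 5.821 s
t_ret = A_ann·L/Q = 4.737 s
t_cycle = t_ext + t_ret

t ≈ 10.6 s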